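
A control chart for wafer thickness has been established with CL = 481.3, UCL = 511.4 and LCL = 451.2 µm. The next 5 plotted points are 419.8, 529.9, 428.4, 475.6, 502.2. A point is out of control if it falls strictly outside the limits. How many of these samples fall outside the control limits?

3

Compare each point to [451.2, 511.4]: sample 1 = 419.8 < LCL; sample 2 = 529.9 > UCL; sample 3 = 428.4 < LCL.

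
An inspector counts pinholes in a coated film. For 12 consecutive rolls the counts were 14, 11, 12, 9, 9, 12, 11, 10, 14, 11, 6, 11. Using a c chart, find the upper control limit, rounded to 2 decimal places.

20.71

c̄ = (14 + 11 + 12 + 9 + 9 + 12 + 11 + 10 + 14 + 11 + 6 + 11) / 12 = 130 / 12 = 10.8333
UCL = c̄ + 3√c̄ = 10.8333 + 3 × √10.8333 = 10.8333 + 3 × 3.2914 = 20.7075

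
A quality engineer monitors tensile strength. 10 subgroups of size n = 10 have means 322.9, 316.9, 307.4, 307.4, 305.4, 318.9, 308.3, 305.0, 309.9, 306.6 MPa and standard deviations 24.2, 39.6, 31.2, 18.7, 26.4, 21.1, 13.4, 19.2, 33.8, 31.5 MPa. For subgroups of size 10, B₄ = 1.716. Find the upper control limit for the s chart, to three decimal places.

s̄ = (24.2 + 39.6 + 31.2 + 18.7 + 26.4 + 21.1 + 13.4 + 19.2 + 33.8 + 31.5) / 10 = 25.9100
UCL_s = B₄·s̄ = 1.716 × 25.9100 = 44.4616

44.462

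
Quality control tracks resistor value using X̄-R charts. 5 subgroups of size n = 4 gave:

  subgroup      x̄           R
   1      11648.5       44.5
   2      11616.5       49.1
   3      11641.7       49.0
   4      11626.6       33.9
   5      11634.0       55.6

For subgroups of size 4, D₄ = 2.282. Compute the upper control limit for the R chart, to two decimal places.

R̄ = (44.5 + 49.1 + 49.0 + 33.9 + 55.6) / 5 = 232.1000 / 5 = 46.4200
UCL_R = D₄·R̄ = 2.282 × 46.4200 = 105.9304

105.93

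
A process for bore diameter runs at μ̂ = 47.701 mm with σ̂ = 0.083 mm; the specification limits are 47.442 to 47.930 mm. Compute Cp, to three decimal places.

Cp = (USL − LSL) / (6σ̂) = (47.930 − 47.442) / (6 × 0.083) = 0.4880 / 0.4980 = 0.9799

0.980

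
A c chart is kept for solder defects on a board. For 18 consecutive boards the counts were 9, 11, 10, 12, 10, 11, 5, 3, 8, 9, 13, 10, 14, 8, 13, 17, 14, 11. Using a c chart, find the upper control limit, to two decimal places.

20.14

c̄ = (9 + 11 + 10 + 12 + 10 + 11 + 5 + 3 + 8 + 9 + 13 + 10 + 14 + 8 + 13 + 17 + 14 + 11) / 18 = 188 / 18 = 10.4444
UCL = c̄ + 3√c̄ = 10.4444 + 3 × √10.4444 = 10.4444 + 3 × 3.2318 = 20.1398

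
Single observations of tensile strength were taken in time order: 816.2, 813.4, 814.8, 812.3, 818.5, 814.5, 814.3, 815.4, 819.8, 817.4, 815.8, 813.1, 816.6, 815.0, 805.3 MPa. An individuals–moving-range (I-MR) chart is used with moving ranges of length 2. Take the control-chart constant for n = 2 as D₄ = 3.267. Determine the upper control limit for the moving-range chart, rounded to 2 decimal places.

Moving ranges: 2.8, 1.4, 2.5, 6.2, 4.0, 0.2, 1.1, 4.4, 2.4, 1.6, 2.7, 3.5, 1.6, 9.7; M̄R̄ = 44.1000 / 14 = 3.1500
UCL_MR = D₄·M̄R̄ = 3.267 × 3.1500 = 10.2911

10.29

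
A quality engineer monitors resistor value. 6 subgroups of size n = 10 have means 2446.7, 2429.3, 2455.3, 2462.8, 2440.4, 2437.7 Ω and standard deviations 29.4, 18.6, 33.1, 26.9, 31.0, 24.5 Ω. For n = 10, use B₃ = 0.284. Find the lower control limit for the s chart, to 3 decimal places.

s̄ = (29.4 + 18.6 + 33.1 + 26.9 + 31.0 + 24.5) / 6 = 27.2500
LCL_s = B₃·s̄ = 0.284 × 27.2500 = 7.7390

7.739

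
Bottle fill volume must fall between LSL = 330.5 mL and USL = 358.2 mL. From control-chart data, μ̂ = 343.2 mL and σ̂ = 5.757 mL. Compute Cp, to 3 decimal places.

0.802

Cp = (USL − LSL) / (6σ̂) = (358.2 − 330.5) / (6 × 5.757) = 27.7000 / 34.5420 = 0.8019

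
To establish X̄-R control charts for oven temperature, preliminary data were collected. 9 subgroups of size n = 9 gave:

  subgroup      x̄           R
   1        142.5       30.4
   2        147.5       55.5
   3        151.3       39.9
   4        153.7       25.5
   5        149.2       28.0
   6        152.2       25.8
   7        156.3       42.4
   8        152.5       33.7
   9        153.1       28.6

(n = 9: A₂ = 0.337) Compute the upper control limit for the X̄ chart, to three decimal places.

162.523

X̄̄ = (142.5 + 147.5 + 151.3 + 153.7 + 149.2 + 152.2 + 156.3 + 152.5 + 153.1) / 9 = 1358.3000 / 9 = 150.9222
R̄ = (30.4 + 55.5 + 39.9 + 25.5 + 28.0 + 25.8 + 42.4 + 33.7 + 28.6) / 9 = 309.8000 / 9 = 34.4222
UCL = X̄̄ + A₂·R̄ = 150.9222 + 0.337 × 34.4222 = 162.5225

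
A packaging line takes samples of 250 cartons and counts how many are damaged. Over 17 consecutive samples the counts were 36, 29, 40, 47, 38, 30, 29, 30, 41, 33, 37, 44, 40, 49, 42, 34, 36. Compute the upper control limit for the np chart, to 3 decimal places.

54.263

p̄ = Σdᵢ / (k·n) = 635 / (17 × 250) = 0.14941
UCL = np̄ + 3·√(np̄(1−p̄)) = 37.3529 + 3 × √(37.3529×0.85059) = 37.3529 + 3 × 5.6367 = 54.2629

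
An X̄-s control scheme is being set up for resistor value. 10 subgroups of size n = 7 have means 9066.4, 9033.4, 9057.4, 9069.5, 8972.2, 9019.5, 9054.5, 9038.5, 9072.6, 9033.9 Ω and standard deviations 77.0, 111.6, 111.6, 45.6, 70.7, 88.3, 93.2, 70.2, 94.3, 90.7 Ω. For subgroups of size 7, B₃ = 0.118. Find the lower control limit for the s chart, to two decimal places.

s̄ = (77.0 + 111.6 + 111.6 + 45.6 + 70.7 + 88.3 + 93.2 + 70.2 + 94.3 + 90.7) / 10 = 85.3200
LCL_s = B₃·s̄ = 0.118 × 85.3200 = 10.0678

10.07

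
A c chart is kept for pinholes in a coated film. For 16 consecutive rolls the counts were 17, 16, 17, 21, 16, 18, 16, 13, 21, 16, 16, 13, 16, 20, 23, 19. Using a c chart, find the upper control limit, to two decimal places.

c̄ = (17 + 16 + 17 + 21 + 16 + 18 + 16 + 13 + 21 + 16 + 16 + 13 + 16 + 20 + 23 + 19) / 16 = 278 / 16 = 17.3750
UCL = c̄ + 3√c̄ = 17.3750 + 3 × √17.3750 = 17.3750 + 3 × 4.1683 = 29.8800

29.88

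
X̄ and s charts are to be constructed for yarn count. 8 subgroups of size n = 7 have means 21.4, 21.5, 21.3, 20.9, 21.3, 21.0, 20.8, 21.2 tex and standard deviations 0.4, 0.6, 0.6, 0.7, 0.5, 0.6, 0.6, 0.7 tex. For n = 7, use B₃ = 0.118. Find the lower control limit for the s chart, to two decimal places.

s̄ = (0.4 + 0.6 + 0.6 + 0.7 + 0.5 + 0.6 + 0.6 + 0.7) / 8 = 0.5875
LCL_s = B₃·s̄ = 0.118 × 0.5875 = 0.0693

0.07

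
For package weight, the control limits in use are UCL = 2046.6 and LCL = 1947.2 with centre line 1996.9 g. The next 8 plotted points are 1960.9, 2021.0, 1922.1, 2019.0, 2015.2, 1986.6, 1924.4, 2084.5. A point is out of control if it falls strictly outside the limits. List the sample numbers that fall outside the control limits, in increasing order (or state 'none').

3, 7, 8

Compare each point to [1947.2, 2046.6]: sample 3 = 1922.1 < LCL; sample 7 = 1924.4 < LCL; sample 8 = 2084.5 > UCL.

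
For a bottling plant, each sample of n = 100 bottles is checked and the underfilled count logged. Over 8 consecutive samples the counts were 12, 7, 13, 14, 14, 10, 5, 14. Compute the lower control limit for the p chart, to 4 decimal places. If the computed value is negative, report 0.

0.0169

p̄ = Σdᵢ / (k·n) = 89 / (8 × 100) = 0.11125
LCL = p̄ − 3·√(p̄(1−p̄)/n) = 0.11125 − 3 × 0.03144 = 0.01692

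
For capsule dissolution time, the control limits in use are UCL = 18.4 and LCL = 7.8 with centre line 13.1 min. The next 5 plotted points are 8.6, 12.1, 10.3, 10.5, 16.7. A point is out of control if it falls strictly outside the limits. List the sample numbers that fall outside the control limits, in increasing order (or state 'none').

All 5 points lie within [7.8, 18.4].

none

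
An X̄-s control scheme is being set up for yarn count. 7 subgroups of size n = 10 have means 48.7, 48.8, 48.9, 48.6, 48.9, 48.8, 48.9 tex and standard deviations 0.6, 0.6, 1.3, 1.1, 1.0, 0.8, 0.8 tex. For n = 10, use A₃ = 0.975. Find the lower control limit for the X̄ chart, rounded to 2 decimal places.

X̄̄ = (48.7 + 48.8 + 48.9 + 48.6 + 48.9 + 48.8 + 48.9) / 7 = 48.8000
s̄ = (0.6 + 0.6 + 1.3 + 1.1 + 1.0 + 0.8 + 0.8) / 7 = 0.8857
LCL = X̄̄ − A₃·s̄ = 48.8000 − 0.975 × 0.8857 = 47.9364

47.94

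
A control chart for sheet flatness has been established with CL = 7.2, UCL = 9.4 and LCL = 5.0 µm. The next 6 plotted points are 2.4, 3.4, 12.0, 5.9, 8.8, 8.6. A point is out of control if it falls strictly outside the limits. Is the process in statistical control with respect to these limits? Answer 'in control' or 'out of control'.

Compare each point to [5.0, 9.4]: sample 1 = 2.4 < LCL; sample 2 = 3.4 < LCL; sample 3 = 12.0 > UCL.

out of control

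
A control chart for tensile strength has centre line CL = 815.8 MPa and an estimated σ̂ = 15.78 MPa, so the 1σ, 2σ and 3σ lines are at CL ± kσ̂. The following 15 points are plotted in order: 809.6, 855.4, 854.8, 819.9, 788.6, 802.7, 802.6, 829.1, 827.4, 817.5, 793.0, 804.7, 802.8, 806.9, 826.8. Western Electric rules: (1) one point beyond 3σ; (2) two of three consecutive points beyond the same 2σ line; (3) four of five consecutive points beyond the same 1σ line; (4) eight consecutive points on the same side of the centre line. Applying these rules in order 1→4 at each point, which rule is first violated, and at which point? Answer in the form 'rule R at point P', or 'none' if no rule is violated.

Zone of each point (C = within 1σ̂, B = 1σ̂–2σ̂, A = 2σ̂–3σ̂, * = beyond 3σ̂; sign = side of CL): 1:-C, 2:+A, 3:+A, 4:+C, 5:-B, 6:-C, 7:-C, 8:+C, 9:+C, 10:+C, 11:-B, 12:-C, 13:-C, 14:-C, 15:+C
Rule 2 (two of three consecutive points beyond the same 2σ limit) is satisfied at point 3.

rule 2 at point 3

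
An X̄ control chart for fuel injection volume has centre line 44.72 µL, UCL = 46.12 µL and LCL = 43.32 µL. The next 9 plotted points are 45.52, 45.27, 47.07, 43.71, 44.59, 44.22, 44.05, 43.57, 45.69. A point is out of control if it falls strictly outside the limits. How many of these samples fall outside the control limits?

Compare each point to [43.32, 46.12]: sample 3 = 47.07 > UCL.

1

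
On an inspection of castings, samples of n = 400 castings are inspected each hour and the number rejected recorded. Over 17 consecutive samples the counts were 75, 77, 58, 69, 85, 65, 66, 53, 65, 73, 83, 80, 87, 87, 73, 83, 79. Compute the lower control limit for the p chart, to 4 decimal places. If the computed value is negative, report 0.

0.1268

p̄ = Σdᵢ / (k·n) = 1258 / (17 × 400) = 0.18500
LCL = p̄ − 3·√(p̄(1−p̄)/n) = 0.18500 − 3 × 0.01941 = 0.12676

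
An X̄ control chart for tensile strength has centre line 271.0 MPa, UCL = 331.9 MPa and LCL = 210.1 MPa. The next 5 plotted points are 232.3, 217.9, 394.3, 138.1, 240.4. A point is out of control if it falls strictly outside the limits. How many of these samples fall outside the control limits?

2

Compare each point to [210.1, 331.9]: sample 3 = 394.3 > UCL; sample 4 = 138.1 < LCL.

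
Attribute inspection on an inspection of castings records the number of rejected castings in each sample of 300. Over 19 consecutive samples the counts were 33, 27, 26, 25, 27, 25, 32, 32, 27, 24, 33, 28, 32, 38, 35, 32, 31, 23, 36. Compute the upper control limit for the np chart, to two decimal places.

45.33

p̄ = Σdᵢ / (k·n) = 566 / (19 × 300) = 0.09930
UCL = np̄ + 3·√(np̄(1−p̄)) = 29.7895 + 3 × √(29.7895×0.90070) = 29.7895 + 3 × 5.1799 = 45.3292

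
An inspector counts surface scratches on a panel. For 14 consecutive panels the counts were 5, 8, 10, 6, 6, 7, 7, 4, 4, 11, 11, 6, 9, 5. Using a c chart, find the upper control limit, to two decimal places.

c̄ = (5 + 8 + 10 + 6 + 6 + 7 + 7 + 4 + 4 + 11 + 11 + 6 + 9 + 5) / 14 = 99 / 14 = 7.0714
UCL = c̄ + 3√c̄ = 7.0714 + 3 × √7.0714 = 7.0714 + 3 × 2.6592 = 15.0491

15.05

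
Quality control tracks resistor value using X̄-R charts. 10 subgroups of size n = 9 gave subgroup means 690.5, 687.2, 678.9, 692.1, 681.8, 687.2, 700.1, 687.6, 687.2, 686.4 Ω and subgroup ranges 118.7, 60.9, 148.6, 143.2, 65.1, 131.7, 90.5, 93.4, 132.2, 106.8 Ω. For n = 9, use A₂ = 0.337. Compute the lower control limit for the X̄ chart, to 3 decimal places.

X̄̄ = (690.5 + 687.2 + 678.9 + 692.1 + 681.8 + 687.2 + 700.1 + 687.6 + 687.2 + 686.4) / 10 = 6879.0000 / 10 = 687.9000
R̄ = (118.7 + 60.9 + 148.6 + 143.2 + 65.1 + 131.7 + 90.5 + 93.4 + 132.2 + 106.8) / 10 = 1091.1000 / 10 = 109.1100
LCL = X̄̄ − A₂·R̄ = 687.9000 − 0.337 × 109.1100 = 651.1299

651.130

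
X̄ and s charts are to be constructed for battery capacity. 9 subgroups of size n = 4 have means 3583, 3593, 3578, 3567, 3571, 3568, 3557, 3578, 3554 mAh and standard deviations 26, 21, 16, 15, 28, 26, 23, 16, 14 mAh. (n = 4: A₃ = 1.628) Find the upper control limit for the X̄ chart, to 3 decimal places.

3605.576

X̄̄ = (3583 + 3593 + 3578 + 3567 + 3571 + 3568 + 3557 + 3578 + 3554) / 9 = 3572.1111
s̄ = (26 + 21 + 16 + 15 + 28 + 26 + 23 + 16 + 14) / 9 = 20.5556
UCL = X̄̄ + A₃·s̄ = 3572.1111 + 1.628 × 20.5556 = 3605.5756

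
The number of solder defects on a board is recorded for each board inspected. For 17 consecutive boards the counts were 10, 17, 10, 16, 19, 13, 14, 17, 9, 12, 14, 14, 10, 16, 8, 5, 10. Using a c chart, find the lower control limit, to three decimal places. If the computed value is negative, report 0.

c̄ = (10 + 17 + 10 + 16 + 19 + 13 + 14 + 17 + 9 + 12 + 14 + 14 + 10 + 16 + 8 + 5 + 10) / 17 = 214 / 17 = 12.5882
LCL = c̄ − 3√c̄ = 12.5882 − 3 × 3.5480 = 1.9443

1.944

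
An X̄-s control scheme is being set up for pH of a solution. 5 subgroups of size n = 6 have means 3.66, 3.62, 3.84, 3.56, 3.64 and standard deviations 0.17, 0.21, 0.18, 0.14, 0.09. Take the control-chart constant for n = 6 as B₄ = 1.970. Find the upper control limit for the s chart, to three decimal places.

s̄ = (0.17 + 0.21 + 0.18 + 0.14 + 0.09) / 5 = 0.1580
UCL_s = B₄·s̄ = 1.970 × 0.1580 = 0.3113

0.311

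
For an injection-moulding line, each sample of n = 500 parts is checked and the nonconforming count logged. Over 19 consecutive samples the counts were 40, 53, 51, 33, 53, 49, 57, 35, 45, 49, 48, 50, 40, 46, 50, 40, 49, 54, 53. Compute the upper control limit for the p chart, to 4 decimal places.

0.1334

p̄ = Σdᵢ / (k·n) = 895 / (19 × 500) = 0.09421
UCL = p̄ + 3·√(p̄(1−p̄)/n) = 0.09421 + 3 × √(0.09421×0.90579/500) = 0.09421 + 3 × 0.01306 = 0.13340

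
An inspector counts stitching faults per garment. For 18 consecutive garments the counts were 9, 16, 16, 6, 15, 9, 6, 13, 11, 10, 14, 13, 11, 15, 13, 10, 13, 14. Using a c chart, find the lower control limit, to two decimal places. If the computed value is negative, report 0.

1.54

c̄ = (9 + 16 + 16 + 6 + 15 + 9 + 6 + 13 + 11 + 10 + 14 + 13 + 11 + 15 + 13 + 10 + 13 + 14) / 18 = 214 / 18 = 11.8889
LCL = c̄ − 3√c̄ = 11.8889 − 3 × 3.4480 = 1.5448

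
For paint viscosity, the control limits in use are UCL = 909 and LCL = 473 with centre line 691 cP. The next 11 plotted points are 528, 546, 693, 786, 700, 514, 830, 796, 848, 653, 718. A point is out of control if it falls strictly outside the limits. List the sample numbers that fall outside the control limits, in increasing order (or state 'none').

All 11 points lie within [473, 909].

none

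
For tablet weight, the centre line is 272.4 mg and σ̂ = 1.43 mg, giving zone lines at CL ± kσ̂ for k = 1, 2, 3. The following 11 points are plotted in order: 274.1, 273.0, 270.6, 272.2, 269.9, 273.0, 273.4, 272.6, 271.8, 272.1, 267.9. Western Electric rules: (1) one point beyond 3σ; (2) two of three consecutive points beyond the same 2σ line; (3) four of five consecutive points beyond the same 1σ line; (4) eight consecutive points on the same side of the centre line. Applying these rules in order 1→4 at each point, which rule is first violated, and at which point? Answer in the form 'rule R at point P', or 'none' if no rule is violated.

rule 1 at point 11

Zone of each point (C = within 1σ̂, B = 1σ̂–2σ̂, A = 2σ̂–3σ̂, * = beyond 3σ̂; sign = side of CL): 1:+B, 2:+C, 3:-B, 4:-C, 5:-B, 6:+C, 7:+C, 8:+C, 9:-C, 10:-C, 11:-*
Rule 1 (one point beyond the 3σ limits) is satisfied at point 11.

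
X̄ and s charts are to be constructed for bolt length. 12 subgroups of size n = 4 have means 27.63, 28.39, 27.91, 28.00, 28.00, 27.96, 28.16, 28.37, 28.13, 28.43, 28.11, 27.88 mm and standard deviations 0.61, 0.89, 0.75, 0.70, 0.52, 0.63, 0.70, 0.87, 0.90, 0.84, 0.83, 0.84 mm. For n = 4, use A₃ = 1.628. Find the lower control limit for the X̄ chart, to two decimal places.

26.85

X̄̄ = (27.63 + 28.39 + 27.91 + 28.00 + 28.00 + 27.96 + 28.16 + 28.37 + 28.13 + 28.43 + 28.11 + 27.88) / 12 = 28.0808
s̄ = (0.61 + 0.89 + 0.75 + 0.70 + 0.52 + 0.63 + 0.70 + 0.87 + 0.90 + 0.84 + 0.83 + 0.84) / 12 = 0.7567
LCL = X̄̄ − A₃·s̄ = 28.0808 − 1.628 × 0.7567 = 26.8490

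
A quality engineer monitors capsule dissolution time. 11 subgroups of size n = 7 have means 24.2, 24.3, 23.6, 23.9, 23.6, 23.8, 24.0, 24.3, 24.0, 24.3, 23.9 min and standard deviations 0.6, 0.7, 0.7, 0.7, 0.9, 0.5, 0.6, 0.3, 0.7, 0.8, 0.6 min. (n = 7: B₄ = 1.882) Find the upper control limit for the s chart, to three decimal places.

1.215

s̄ = (0.6 + 0.7 + 0.7 + 0.7 + 0.9 + 0.5 + 0.6 + 0.3 + 0.7 + 0.8 + 0.6) / 11 = 0.6455
UCL_s = B₄·s̄ = 1.882 × 0.6455 = 1.2147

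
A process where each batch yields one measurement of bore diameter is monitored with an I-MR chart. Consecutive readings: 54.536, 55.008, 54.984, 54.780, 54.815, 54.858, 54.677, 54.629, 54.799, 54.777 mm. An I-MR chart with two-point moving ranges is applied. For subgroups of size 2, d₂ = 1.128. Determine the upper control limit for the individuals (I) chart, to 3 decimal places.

55.141

X̄ = (54.536 + 55.008 + 54.984 + 54.780 + 54.815 + 54.858 + 54.677 + 54.629 + 54.799 + 54.777) / 10 = 54.7863
Moving ranges: 0.472, 0.024, 0.204, 0.035, 0.043, 0.181, 0.048, 0.170, 0.022; M̄R̄ = 1.1990 / 9 = 0.1332
UCL = X̄ + 3·M̄R̄/d₂ = 54.7863 + 3 × 0.1332 / 1.128 = 55.1406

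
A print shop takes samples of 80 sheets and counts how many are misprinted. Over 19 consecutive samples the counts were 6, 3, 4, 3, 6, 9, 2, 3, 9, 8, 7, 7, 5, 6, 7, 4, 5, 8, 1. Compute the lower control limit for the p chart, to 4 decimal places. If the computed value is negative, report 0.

p̄ = Σdᵢ / (k·n) = 103 / (19 × 80) = 0.06776
LCL = p̄ − 3·√(p̄(1−p̄)/n) = 0.06776 − 3 × 0.02810 = -0.01654 → 0 (negative, so LCL = 0)

0.0000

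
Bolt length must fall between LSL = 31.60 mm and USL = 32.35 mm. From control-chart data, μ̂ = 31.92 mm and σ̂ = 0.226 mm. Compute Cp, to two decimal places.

Cp = (USL − LSL) / (6σ̂) = (32.35 − 31.60) / (6 × 0.226) = 0.7500 / 1.3560 = 0.5531

0.55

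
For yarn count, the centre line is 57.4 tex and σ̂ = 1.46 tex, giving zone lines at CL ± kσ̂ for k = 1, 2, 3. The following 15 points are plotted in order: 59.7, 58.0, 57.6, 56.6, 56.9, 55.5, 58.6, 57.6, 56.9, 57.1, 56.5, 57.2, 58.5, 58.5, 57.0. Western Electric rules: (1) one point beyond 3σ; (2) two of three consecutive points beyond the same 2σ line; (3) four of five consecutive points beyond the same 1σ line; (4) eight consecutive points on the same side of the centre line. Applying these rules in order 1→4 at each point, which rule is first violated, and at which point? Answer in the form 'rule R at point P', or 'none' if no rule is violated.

Zone of each point (C = within 1σ̂, B = 1σ̂–2σ̂, A = 2σ̂–3σ̂, * = beyond 3σ̂; sign = side of CL): 1:+B, 2:+C, 3:+C, 4:-C, 5:-C, 6:-B, 7:+C, 8:+C, 9:-C, 10:-C, 11:-C, 12:-C, 13:+C, 14:+C, 15:-C
No rule fires across all 15 points.

none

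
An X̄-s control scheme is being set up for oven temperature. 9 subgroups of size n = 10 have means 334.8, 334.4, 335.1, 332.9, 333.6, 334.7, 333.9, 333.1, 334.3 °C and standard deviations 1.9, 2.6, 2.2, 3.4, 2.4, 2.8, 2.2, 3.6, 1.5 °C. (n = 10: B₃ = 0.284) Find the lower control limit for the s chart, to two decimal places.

s̄ = (1.9 + 2.6 + 2.2 + 3.4 + 2.4 + 2.8 + 2.2 + 3.6 + 1.5) / 9 = 2.5111
LCL_s = B₃·s̄ = 0.284 × 2.5111 = 0.7132

0.71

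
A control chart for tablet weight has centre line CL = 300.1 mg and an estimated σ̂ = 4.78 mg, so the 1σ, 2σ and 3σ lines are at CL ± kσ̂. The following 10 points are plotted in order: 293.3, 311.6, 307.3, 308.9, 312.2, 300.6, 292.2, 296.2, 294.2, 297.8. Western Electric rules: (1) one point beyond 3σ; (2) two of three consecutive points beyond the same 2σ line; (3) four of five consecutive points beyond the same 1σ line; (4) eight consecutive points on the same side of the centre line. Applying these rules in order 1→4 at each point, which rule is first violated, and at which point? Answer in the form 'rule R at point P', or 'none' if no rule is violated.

Zone of each point (C = within 1σ̂, B = 1σ̂–2σ̂, A = 2σ̂–3σ̂, * = beyond 3σ̂; sign = side of CL): 1:-B, 2:+A, 3:+B, 4:+B, 5:+A, 6:+C, 7:-B, 8:-C, 9:-B, 10:-C
Rule 3 (four of five consecutive points beyond the same 1σ limit) is satisfied at point 5.

rule 3 at point 5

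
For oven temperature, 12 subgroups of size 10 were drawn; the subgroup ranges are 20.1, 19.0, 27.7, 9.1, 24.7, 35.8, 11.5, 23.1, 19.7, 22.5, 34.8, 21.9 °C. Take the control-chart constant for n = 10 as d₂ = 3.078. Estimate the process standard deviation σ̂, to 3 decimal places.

R̄ = (20.1 + 19.0 + 27.7 + 9.1 + 24.7 + 35.8 + 11.5 + 23.1 + 19.7 + 22.5 + 34.8 + 21.9) / 12 = 22.4917
σ̂ = R̄ / d₂ = 22.4917 / 3.078 = 7.3072

7.307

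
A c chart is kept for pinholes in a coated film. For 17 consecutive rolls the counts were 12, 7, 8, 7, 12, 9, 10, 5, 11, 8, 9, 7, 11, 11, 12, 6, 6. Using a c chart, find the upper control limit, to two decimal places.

c̄ = (12 + 7 + 8 + 7 + 12 + 9 + 10 + 5 + 11 + 8 + 9 + 7 + 11 + 11 + 12 + 6 + 6) / 17 = 151 / 17 = 8.8824
UCL = c̄ + 3√c̄ = 8.8824 + 3 × √8.8824 = 8.8824 + 3 × 2.9803 = 17.8233

17.82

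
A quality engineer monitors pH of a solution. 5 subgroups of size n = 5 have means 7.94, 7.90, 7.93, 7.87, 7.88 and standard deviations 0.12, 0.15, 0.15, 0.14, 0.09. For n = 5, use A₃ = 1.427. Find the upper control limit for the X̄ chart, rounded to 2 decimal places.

X̄̄ = (7.94 + 7.90 + 7.93 + 7.87 + 7.88) / 5 = 7.9040
s̄ = (0.12 + 0.15 + 0.15 + 0.14 + 0.09) / 5 = 0.1300
UCL = X̄̄ + A₃·s̄ = 7.9040 + 1.427 × 0.1300 = 8.0895

8.09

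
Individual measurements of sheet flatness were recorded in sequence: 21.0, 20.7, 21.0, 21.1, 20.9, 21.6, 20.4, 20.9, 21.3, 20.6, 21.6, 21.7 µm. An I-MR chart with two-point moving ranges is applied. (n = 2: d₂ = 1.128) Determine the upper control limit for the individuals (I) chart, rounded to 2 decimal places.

X̄ = (21.0 + 20.7 + 21.0 + 21.1 + 20.9 + 21.6 + 20.4 + 20.9 + 21.3 + 20.6 + 21.6 + 21.7) / 12 = 21.0667
Moving ranges: 0.3, 0.3, 0.1, 0.2, 0.7, 1.2, 0.5, 0.4, 0.7, 1.0, 0.1; M̄R̄ = 5.5000 / 11 = 0.5000
UCL = X̄ + 3·M̄R̄/d₂ = 21.0667 + 3 × 0.5000 / 1.128 = 22.3965

22.40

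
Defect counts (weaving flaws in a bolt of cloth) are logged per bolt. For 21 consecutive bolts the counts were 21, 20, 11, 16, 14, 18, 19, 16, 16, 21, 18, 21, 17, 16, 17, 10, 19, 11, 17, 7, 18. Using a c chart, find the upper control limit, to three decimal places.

28.458

c̄ = (21 + 20 + 11 + 16 + 14 + 18 + 19 + 16 + 16 + 21 + 18 + 21 + 17 + 16 + 17 + 10 + 19 + 11 + 17 + 7 + 18) / 21 = 343 / 21 = 16.3333
UCL = c̄ + 3√c̄ = 16.3333 + 3 × √16.3333 = 16.3333 + 3 × 4.0415 = 28.4577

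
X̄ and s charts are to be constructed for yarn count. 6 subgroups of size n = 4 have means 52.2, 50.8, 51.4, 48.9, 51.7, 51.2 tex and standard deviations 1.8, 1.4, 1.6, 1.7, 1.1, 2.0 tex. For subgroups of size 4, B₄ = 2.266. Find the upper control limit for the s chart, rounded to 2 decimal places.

s̄ = (1.8 + 1.4 + 1.6 + 1.7 + 1.1 + 2.0) / 6 = 1.6000
UCL_s = B₄·s̄ = 2.266 × 1.6000 = 3.6256

3.63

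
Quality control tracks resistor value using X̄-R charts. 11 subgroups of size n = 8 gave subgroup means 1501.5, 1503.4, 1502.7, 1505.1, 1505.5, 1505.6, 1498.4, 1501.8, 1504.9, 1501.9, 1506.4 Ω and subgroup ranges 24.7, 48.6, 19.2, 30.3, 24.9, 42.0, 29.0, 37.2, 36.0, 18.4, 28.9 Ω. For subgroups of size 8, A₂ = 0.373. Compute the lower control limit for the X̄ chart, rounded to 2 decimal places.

1491.88

X̄̄ = (1501.5 + 1503.4 + 1502.7 + 1505.1 + 1505.5 + 1505.6 + 1498.4 + 1501.8 + 1504.9 + 1501.9 + 1506.4) / 11 = 16537.2000 / 11 = 1503.3818
R̄ = (24.7 + 48.6 + 19.2 + 30.3 + 24.9 + 42.0 + 29.0 + 37.2 + 36.0 + 18.4 + 28.9) / 11 = 339.2000 / 11 = 30.8364
LCL = X̄̄ − A₂·R̄ = 1503.3818 − 0.373 × 30.8364 = 1491.8799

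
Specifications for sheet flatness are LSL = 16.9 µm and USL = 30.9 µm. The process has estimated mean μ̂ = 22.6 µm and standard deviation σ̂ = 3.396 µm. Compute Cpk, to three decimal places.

Cpu = (USL − μ̂) / (3σ̂) = (30.9 − 22.6) / (3 × 3.396) = 0.8147; Cpl = (μ̂ − LSL) / (3σ̂) = (22.6 − 16.9) / (3 × 3.396) = 0.5595; Cpk = min(Cpu, Cpl) = 0.5595

0.559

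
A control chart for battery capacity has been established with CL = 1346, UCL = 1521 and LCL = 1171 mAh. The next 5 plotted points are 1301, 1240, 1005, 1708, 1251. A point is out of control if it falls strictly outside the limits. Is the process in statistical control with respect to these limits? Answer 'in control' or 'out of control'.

Compare each point to [1171, 1521]: sample 3 = 1005 < LCL; sample 4 = 1708 > UCL.

out of control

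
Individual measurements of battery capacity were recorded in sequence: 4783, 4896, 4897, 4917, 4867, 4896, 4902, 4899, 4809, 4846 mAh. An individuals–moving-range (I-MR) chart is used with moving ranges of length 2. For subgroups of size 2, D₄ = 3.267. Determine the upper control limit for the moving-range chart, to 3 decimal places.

126.687

Moving ranges: 113, 1, 20, 50, 29, 6, 3, 90, 37; M̄R̄ = 349.0000 / 9 = 38.7778
UCL_MR = D₄·M̄R̄ = 3.267 × 38.7778 = 126.6870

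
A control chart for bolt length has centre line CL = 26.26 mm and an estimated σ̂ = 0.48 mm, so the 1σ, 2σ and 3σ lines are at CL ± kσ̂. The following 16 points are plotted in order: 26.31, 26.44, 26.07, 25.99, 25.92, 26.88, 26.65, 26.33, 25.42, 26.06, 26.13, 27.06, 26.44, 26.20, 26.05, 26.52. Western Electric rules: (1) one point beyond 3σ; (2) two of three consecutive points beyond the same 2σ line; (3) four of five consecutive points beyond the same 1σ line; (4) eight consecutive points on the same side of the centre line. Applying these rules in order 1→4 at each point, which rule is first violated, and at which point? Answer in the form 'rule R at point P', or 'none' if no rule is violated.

none

Zone of each point (C = within 1σ̂, B = 1σ̂–2σ̂, A = 2σ̂–3σ̂, * = beyond 3σ̂; sign = side of CL): 1:+C, 2:+C, 3:-C, 4:-C, 5:-C, 6:+B, 7:+C, 8:+C, 9:-B, 10:-C, 11:-C, 12:+B, 13:+C, 14:-C, 15:-C, 16:+C
No rule fires across all 16 points.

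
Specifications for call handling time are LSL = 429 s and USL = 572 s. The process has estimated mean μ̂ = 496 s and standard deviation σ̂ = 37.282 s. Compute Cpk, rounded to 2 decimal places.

0.60

Cpu = (USL − μ̂) / (3σ̂) = (572 − 496) / (3 × 37.282) = 0.6795; Cpl = (μ̂ − LSL) / (3σ̂) = (496 − 429) / (3 × 37.282) = 0.5990; Cpk = min(Cpu, Cpl) = 0.5990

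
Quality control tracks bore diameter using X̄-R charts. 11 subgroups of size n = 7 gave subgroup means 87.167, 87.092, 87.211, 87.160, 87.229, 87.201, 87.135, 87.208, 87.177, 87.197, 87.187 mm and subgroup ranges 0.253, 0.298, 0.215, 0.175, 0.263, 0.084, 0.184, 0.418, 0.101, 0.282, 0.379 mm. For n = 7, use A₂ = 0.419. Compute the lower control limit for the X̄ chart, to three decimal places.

87.078

X̄̄ = (87.167 + 87.092 + 87.211 + 87.160 + 87.229 + 87.201 + 87.135 + 87.208 + 87.177 + 87.197 + 87.187) / 11 = 958.9640 / 11 = 87.1785
R̄ = (0.253 + 0.298 + 0.215 + 0.175 + 0.263 + 0.084 + 0.184 + 0.418 + 0.101 + 0.282 + 0.379) / 11 = 2.6520 / 11 = 0.2411
LCL = X̄̄ − A₂·R̄ = 87.1785 − 0.419 × 0.2411 = 87.0775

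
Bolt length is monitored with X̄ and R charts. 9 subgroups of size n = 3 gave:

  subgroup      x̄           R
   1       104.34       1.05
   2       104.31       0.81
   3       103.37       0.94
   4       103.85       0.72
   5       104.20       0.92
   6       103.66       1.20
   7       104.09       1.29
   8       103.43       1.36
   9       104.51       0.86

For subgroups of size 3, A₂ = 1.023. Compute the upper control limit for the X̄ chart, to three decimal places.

X̄̄ = (104.34 + 104.31 + 103.37 + 103.85 + 104.20 + 103.66 + 104.09 + 103.43 + 104.51) / 9 = 935.7600 / 9 = 103.9733
R̄ = (1.05 + 0.81 + 0.94 + 0.72 + 0.92 + 1.20 + 1.29 + 1.36 + 0.86) / 9 = 9.1500 / 9 = 1.0167
UCL = X̄̄ + A₂·R̄ = 103.9733 + 1.023 × 1.0167 = 105.0134

105.013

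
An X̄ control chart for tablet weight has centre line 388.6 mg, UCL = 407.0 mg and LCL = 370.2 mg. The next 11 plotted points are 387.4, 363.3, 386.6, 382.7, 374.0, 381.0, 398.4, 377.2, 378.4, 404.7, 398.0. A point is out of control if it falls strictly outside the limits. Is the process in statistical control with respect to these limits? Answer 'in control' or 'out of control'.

out of control

Compare each point to [370.2, 407.0]: sample 2 = 363.3 < LCL.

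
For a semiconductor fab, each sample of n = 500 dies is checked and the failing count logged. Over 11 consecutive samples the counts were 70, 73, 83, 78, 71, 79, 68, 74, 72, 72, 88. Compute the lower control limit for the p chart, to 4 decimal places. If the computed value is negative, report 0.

p̄ = Σdᵢ / (k·n) = 828 / (11 × 500) = 0.15055
LCL = p̄ − 3·√(p̄(1−p̄)/n) = 0.15055 − 3 × 0.01599 = 0.10257

0.1026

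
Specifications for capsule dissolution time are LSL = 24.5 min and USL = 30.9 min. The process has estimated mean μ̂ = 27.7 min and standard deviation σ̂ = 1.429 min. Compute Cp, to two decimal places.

Cp = (USL − LSL) / (6σ̂) = (30.9 − 24.5) / (6 × 1.429) = 6.4000 / 8.5740 = 0.7464

0.75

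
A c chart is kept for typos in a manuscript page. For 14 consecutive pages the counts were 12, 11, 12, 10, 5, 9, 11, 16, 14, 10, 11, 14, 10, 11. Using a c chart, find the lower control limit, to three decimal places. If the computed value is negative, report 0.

1.129

c̄ = (12 + 11 + 12 + 10 + 5 + 9 + 11 + 16 + 14 + 10 + 11 + 14 + 10 + 11) / 14 = 156 / 14 = 11.1429
LCL = c̄ − 3√c̄ = 11.1429 − 3 × 3.3381 = 1.1286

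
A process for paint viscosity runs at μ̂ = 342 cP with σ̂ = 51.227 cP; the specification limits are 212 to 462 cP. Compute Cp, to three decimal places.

0.813

Cp = (USL − LSL) / (6σ̂) = (462 − 212) / (6 × 51.227) = 250.0000 / 307.3620 = 0.8134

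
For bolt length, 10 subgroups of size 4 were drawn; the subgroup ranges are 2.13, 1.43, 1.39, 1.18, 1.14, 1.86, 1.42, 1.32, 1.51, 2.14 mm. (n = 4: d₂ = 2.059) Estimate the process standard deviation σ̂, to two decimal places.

0.75

R̄ = (2.13 + 1.43 + 1.39 + 1.18 + 1.14 + 1.86 + 1.42 + 1.32 + 1.51 + 2.14) / 10 = 1.5520
σ̂ = R̄ / d₂ = 1.5520 / 2.059 = 0.7538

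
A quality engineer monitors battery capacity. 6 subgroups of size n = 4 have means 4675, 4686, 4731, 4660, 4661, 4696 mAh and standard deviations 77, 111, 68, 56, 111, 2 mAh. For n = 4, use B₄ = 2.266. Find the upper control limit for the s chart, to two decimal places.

160.51

s̄ = (77 + 111 + 68 + 56 + 111 + 2) / 6 = 70.8333
UCL_s = B₄·s̄ = 2.266 × 70.8333 = 160.5083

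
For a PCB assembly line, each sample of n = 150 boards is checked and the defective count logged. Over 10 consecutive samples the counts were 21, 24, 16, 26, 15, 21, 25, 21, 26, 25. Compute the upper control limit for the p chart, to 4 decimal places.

p̄ = Σdᵢ / (k·n) = 220 / (10 × 150) = 0.14667
UCL = p̄ + 3·√(p̄(1−p̄)/n) = 0.14667 + 3 × √(0.14667×0.85333/150) = 0.14667 + 3 × 0.02889 = 0.23332

0.2333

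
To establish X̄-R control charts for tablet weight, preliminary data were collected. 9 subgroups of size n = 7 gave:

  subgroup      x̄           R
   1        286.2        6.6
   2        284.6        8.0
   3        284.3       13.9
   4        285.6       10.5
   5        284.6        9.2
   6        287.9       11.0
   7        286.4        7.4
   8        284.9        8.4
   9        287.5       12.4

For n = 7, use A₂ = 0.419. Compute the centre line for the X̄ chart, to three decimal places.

X̄̄ = (286.2 + 284.6 + 284.3 + 285.6 + 284.6 + 287.9 + 286.4 + 284.9 + 287.5) / 9 = 2572.0000 / 9 = 285.7778
CL = X̄̄ = 285.7778

285.778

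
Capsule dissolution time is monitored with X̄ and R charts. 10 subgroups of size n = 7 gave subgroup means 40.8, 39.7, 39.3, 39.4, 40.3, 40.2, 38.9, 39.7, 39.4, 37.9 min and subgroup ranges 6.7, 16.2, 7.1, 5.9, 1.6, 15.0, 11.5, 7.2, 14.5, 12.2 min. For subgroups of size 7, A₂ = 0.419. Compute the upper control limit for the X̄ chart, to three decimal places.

X̄̄ = (40.8 + 39.7 + 39.3 + 39.4 + 40.3 + 40.2 + 38.9 + 39.7 + 39.4 + 37.9) / 10 = 395.6000 / 10 = 39.5600
R̄ = (6.7 + 16.2 + 7.1 + 5.9 + 1.6 + 15.0 + 11.5 + 7.2 + 14.5 + 12.2) / 10 = 97.9000 / 10 = 9.7900
UCL = X̄̄ + A₂·R̄ = 39.5600 + 0.419 × 9.7900 = 43.6620

43.662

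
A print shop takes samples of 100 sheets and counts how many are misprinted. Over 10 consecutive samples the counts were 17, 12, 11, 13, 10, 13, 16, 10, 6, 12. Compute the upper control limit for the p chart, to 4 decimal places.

p̄ = Σdᵢ / (k·n) = 120 / (10 × 100) = 0.12000
UCL = p̄ + 3·√(p̄(1−p̄)/n) = 0.12000 + 3 × √(0.12000×0.88000/100) = 0.12000 + 3 × 0.03250 = 0.21749

0.2175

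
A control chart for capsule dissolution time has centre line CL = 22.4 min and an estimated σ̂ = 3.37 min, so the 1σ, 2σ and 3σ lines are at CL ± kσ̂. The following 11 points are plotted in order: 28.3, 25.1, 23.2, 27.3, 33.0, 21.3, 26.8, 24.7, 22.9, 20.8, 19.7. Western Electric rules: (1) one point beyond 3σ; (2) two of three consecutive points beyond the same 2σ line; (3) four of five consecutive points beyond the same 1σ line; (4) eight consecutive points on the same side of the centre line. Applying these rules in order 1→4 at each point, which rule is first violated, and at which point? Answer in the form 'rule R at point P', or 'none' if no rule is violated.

rule 1 at point 5

Zone of each point (C = within 1σ̂, B = 1σ̂–2σ̂, A = 2σ̂–3σ̂, * = beyond 3σ̂; sign = side of CL): 1:+B, 2:+C, 3:+C, 4:+B, 5:+*, 6:-C, 7:+B, 8:+C, 9:+C, 10:-C, 11:-C
Rule 1 (one point beyond the 3σ limits) is satisfied at point 5.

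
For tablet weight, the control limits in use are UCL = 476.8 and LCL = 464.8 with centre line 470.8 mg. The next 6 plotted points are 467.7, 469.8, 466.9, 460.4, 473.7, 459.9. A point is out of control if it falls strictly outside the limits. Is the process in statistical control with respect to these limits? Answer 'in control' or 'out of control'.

Compare each point to [464.8, 476.8]: sample 4 = 460.4 < LCL; sample 6 = 459.9 < LCL.

out of control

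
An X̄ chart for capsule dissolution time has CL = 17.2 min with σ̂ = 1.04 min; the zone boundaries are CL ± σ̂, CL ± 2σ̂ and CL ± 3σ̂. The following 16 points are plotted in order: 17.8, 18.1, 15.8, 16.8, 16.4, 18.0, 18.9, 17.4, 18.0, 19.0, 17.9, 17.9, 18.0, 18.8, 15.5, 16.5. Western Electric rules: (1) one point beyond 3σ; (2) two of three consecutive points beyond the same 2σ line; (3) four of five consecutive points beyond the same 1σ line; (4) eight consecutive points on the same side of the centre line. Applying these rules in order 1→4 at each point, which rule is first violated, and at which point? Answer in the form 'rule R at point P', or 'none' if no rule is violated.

Zone of each point (C = within 1σ̂, B = 1σ̂–2σ̂, A = 2σ̂–3σ̂, * = beyond 3σ̂; sign = side of CL): 1:+C, 2:+C, 3:-B, 4:-C, 5:-C, 6:+C, 7:+B, 8:+C, 9:+C, 10:+B, 11:+C, 12:+C, 13:+C, 14:+B, 15:-B, 16:-C
Rule 4 (eight consecutive points on the same side of the centre line) is satisfied at point 13.

rule 4 at point 13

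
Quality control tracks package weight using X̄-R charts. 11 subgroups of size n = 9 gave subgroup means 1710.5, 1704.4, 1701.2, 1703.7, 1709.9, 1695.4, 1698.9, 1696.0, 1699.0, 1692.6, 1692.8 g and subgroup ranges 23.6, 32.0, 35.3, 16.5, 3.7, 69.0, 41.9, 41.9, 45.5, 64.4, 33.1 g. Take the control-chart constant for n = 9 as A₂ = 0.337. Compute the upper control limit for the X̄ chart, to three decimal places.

1712.866

X̄̄ = (1710.5 + 1704.4 + 1701.2 + 1703.7 + 1709.9 + 1695.4 + 1698.9 + 1696.0 + 1699.0 + 1692.6 + 1692.8) / 11 = 18704.4000 / 11 = 1700.4000
R̄ = (23.6 + 32.0 + 35.3 + 16.5 + 3.7 + 69.0 + 41.9 + 41.9 + 45.5 + 64.4 + 33.1) / 11 = 406.9000 / 11 = 36.9909
UCL = X̄̄ + A₂·R̄ = 1700.4000 + 0.337 × 36.9909 = 1712.8659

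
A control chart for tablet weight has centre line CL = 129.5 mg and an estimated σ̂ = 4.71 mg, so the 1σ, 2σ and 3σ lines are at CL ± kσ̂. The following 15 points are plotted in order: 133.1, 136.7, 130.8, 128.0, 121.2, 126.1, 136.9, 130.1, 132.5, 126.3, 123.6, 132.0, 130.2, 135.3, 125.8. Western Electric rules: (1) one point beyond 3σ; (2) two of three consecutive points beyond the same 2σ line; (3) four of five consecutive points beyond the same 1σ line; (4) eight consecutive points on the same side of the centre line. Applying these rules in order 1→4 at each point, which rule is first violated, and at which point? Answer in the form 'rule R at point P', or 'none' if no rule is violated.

none

Zone of each point (C = within 1σ̂, B = 1σ̂–2σ̂, A = 2σ̂–3σ̂, * = beyond 3σ̂; sign = side of CL): 1:+C, 2:+B, 3:+C, 4:-C, 5:-B, 6:-C, 7:+B, 8:+C, 9:+C, 10:-C, 11:-B, 12:+C, 13:+C, 14:+B, 15:-C
No rule fires across all 15 points.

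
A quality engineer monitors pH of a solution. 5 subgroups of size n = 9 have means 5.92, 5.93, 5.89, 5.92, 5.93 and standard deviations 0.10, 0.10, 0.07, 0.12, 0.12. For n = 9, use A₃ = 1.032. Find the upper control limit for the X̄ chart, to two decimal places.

X̄̄ = (5.92 + 5.93 + 5.89 + 5.92 + 5.93) / 5 = 5.9180
s̄ = (0.10 + 0.10 + 0.07 + 0.12 + 0.12) / 5 = 0.1020
UCL = X̄̄ + A₃·s̄ = 5.9180 + 1.032 × 0.1020 = 6.0233

6.02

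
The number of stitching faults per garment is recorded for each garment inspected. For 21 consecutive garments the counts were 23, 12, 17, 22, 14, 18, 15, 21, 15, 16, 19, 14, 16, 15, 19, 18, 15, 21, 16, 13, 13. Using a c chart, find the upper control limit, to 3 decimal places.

29.044

c̄ = (23 + 12 + 17 + 22 + 14 + 18 + 15 + 21 + 15 + 16 + 19 + 14 + 16 + 15 + 19 + 18 + 15 + 21 + 16 + 13 + 13) / 21 = 352 / 21 = 16.7619
UCL = c̄ + 3√c̄ = 16.7619 + 3 × √16.7619 = 16.7619 + 3 × 4.0941 = 29.0443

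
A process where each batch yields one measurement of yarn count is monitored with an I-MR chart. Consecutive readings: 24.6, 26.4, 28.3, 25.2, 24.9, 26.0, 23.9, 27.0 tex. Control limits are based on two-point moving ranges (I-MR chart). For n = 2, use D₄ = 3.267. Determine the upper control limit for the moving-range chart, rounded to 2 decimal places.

6.25

Moving ranges: 1.8, 1.9, 3.1, 0.3, 1.1, 2.1, 3.1; M̄R̄ = 13.4000 / 7 = 1.9143
UCL_MR = D₄·M̄R̄ = 3.267 × 1.9143 = 6.2540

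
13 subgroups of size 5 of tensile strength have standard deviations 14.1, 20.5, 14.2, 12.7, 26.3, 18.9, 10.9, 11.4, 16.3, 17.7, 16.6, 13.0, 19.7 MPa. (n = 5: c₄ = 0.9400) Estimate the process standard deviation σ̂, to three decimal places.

17.373

s̄ = (14.1 + 20.5 + 14.2 + 12.7 + 26.3 + 18.9 + 10.9 + 11.4 + 16.3 + 17.7 + 16.6 + 13.0 + 19.7) / 13 = 16.3308
σ̂ = s̄ / c₄ = 16.3308 / 0.9400 = 17.3732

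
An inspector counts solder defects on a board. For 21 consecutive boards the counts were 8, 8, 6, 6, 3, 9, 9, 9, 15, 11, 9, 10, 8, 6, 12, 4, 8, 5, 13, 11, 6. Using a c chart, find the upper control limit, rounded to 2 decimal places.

17.07

c̄ = (8 + 8 + 6 + 6 + 3 + 9 + 9 + 9 + 15 + 11 + 9 + 10 + 8 + 6 + 12 + 4 + 8 + 5 + 13 + 11 + 6) / 21 = 176 / 21 = 8.3810
UCL = c̄ + 3√c̄ = 8.3810 + 3 × √8.3810 = 8.3810 + 3 × 2.8950 = 17.0659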